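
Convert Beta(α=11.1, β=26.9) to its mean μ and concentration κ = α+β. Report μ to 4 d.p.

μ = 0.2921, κ = 38.0

κ = α+β = 11.1+26.9 = 38.0; μ = α/κ = 11.1/38.0 = 0.2921.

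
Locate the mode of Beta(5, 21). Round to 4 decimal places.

With α,β > 1, mode = (α−1)/(α+β−2) = 4/24 = 0.1667.

0.1667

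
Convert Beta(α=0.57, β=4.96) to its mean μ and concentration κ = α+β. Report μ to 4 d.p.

κ = α+β = 0.57+4.96 = 5.53; μ = α/κ = 0.57/5.53 = 0.1031.

μ = 0.1031, κ = 5.53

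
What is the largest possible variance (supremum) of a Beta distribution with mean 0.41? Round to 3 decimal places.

0.242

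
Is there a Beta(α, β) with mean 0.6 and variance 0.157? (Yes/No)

For any Beta, Var(X) < E[X]·(1−E[X]).
Here μ(1−μ) = 0.6×0.4 = 0.24, and 0.157 < 0.24.

Yes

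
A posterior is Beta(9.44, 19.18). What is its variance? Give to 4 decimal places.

Var = αβ/[(α+β)²(α+β+1)] = (9.44×19.18)/(28.62²×29.62) = 181.0592/24261.872328 = 0.0075.

0.0075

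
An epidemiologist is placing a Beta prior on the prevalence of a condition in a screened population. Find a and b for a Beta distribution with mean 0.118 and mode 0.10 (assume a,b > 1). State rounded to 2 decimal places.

a = 5.24, b = 39.20

With s = a+b: μ = a/s and mode = (a−1)/(s−2). Eliminating a = μs,
μs − 1 = m(s−2) ⇒ s(μ−m) = 1−2m ⇒ s = 0.80/0.018 = 44.4444.
So a = μs = 5.24, b = (1−μ)s = 39.20.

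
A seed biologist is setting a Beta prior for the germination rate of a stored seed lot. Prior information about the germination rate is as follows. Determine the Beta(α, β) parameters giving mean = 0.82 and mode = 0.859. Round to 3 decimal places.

α = 15.096, β = 3.314

With s = α+β: μ = α/s and mode = (α−1)/(s−2). Eliminating α = μs,
μs − 1 = m(s−2) ⇒ s(μ−m) = 1−2m ⇒ s = -0.718/-0.039 = 18.4103.
So α = μs = 15.096, β = (1−μ)s = 3.314.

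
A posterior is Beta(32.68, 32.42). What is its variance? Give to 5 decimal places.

0.00378

μ = 32.68/65.10 = 0.501997; Var = μ(1−μ)/(α+β+1) = 0.2499960/66.10 = 0.00378.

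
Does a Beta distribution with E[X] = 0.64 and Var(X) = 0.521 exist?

No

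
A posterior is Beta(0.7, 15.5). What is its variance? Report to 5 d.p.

Var = αβ/[(α+β)²(α+β+1)] = (0.7×15.5)/(16.2²×17.2) = 10.85/4513.968 = 0.00240.

0.00240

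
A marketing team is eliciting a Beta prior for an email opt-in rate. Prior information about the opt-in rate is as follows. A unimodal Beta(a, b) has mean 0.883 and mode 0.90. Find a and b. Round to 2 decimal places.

Let s = a+b. Mean gives a = μs = 0.883s; mode gives (a−1)/(s−2) = 0.90.
Substituting: 0.883s − 1 = 0.90(s−2) = 0.90s − 1.80, so -0.017s = -0.80 and s = 47.0588.
Then a = 0.883×47.0588 = 41.55 and b = s−a = 5.51.

a = 41.55, b = 5.51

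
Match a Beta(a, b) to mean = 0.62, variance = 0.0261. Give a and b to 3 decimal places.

Let s = a+b. The Beta variance is μ(1−μ)/(s+1).
So s+1 = μ(1−μ)/σ² = (0.62×0.38)/0.0261 = 0.2356/0.0261 = 9.0268, giving s = 8.0268.
Then a = μs = 0.62×8.0268 = 4.977 and b = (1−μ)s = 0.38×8.0268 = 3.050.

a = 4.977, b = 3.050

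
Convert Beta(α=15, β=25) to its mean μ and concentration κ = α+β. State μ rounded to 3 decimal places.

κ = α+β = 15+25 = 40; μ = α/κ = 15/40 = 0.375.

μ = 0.375, κ = 40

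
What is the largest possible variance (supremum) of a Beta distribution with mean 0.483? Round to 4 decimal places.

0.2497

Var = μ(1−μ)/(α+β+1), which approaches μ(1−μ) as α+β → 0.
So the supremum is μ(1−μ) = 0.483×0.517 = 0.2497.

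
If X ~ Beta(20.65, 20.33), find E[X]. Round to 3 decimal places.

0.504

E[X] = α/(α+β) = 20.65/40.98 = 0.504.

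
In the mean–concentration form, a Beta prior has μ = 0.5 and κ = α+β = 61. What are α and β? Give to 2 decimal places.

α = 30.50, β = 30.50

Split κ in proportion μ : (1−μ): α = 0.5·61 = 30.50, β = 61 − 30.50 = 30.50.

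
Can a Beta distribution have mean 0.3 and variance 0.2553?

The Beta variance bound is σ² < μ(1−μ).
Here μ(1−μ) = 0.3×0.7 = 0.21, and 0.2553 ≥ 0.21.

No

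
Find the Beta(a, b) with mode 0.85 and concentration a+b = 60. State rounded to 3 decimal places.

For a,b>1 the mode is (a−1)/(a+b−2), so a = mode·(κ−2)+1 = 0.85×58+1 = 50.300.
And b = (1−mode)·(κ−2)+1 = 0.15×58+1 = 9.700.

a = 50.300, b = 9.700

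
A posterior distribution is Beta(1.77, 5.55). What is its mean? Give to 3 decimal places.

The Beta mean is α/(α+β) = 1.77/(1.77+5.55) = 0.242.

0.242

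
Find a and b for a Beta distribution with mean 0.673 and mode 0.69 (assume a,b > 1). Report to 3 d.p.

With s = a+b: μ = a/s and mode = (a−1)/(s−2). Eliminating a = μs,
μs − 1 = m(s−2) ⇒ s(μ−m) = 1−2m ⇒ s = -0.38/-0.017 = 22.3529.
So a = μs = 15.044, b = (1−μ)s = 7.309.

a = 15.044, b = 7.309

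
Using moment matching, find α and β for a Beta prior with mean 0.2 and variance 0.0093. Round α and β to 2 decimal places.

By moment matching, α+β = μ(1−μ)/σ² − 1 = (0.2·0.8)/0.0093 − 1 = 17.2043 − 1 = 16.2043.
Since α/(α+β) = μ, α = 0.2·16.2043 = 3.24 and β = 0.8·16.2043 = 12.96.

α = 3.24, β = 12.96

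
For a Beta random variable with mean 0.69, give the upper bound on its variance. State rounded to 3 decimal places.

Var = μ(1−μ)/(α+β+1), which approaches μ(1−μ) as α+β → 0.
So the supremum is μ(1−μ) = 0.69×0.31 = 0.214.

0.214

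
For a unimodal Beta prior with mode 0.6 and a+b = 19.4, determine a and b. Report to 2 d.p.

a = 11.44, b = 7.96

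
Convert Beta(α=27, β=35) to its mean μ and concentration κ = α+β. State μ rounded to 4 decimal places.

μ = 0.4355, κ = 62

κ = α+β = 27+35 = 62; μ = α/κ = 27/62 = 0.4355.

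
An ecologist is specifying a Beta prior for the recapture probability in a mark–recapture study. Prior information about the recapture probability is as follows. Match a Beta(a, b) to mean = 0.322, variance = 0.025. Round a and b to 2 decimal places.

a = 2.49, b = 5.24

Let s = a+b. The Beta variance is μ(1−μ)/(s+1).
So s+1 = μ(1−μ)/σ² = (0.322×0.678)/0.025 = 0.218316/0.025 = 8.7326, giving s = 7.7326.
Then a = μs = 0.322×7.7326 = 2.49 and b = (1−μ)s = 0.678×7.7326 = 5.24.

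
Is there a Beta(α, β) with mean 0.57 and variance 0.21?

Yes

The Beta variance bound is σ² < μ(1−μ).
Here μ(1−μ) = 0.57×0.43 = 0.2451, and 0.21 < 0.2451.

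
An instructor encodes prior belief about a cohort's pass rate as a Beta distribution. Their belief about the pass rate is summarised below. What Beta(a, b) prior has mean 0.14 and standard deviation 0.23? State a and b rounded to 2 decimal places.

σ² = 0.23² = 0.0529.
With s = a+b, Var = μ(1−μ)/(s+1), so s+1 = (0.14×0.86)/0.0529 = 2.2760 and s = 1.2760.
a = μs = 0.18, b = (1−μ)s = 1.10.

a = 0.18, b = 1.10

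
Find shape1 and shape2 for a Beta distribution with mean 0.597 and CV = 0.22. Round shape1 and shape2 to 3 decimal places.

σ = CV·μ = 0.22×0.597 = 0.13134, so σ² = 0.017250.
s+1 = μ(1−μ)/σ² = 0.240591/0.017250 = 13.9471, so s = shape1+shape2 = 12.9471.
shape1 = μs = 7.729, shape2 = (1−μ)s = 5.218.

shape1 = 7.729, shape2 = 5.218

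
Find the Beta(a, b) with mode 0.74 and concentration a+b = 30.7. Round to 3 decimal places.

a = 22.238, b = 8.462

Since the density peak of Beta(a,b) is at (a−1)/(a+b−2),
a = 1 + 0.74(30.7−2) = 22.238 and b = 30.7 − 22.238 = 8.462.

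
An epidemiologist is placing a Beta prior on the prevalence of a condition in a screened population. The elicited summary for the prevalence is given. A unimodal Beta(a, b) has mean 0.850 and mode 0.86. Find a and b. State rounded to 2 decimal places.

a = 61.20, b = 10.80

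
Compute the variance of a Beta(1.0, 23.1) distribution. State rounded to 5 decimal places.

μ = 1.0/24.1 = 0.041494; Var = μ(1−μ)/(α+β+1) = 0.0397720/25.1 = 0.00158.

0.00158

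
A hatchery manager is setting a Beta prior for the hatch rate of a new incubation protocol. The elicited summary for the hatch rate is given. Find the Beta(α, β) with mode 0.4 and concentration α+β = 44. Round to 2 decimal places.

Mode = (α−1)/(κ−2) with κ = α+β, so α−1 = 0.4·42 = 16.80.
α = 17.80; β = κ − α = 26.20.

α = 17.80, β = 26.20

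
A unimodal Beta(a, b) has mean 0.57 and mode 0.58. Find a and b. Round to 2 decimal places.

Let s = a+b. Mean gives a = μs = 0.57s; mode gives (a−1)/(s−2) = 0.58.
Substituting: 0.57s − 1 = 0.58(s−2) = 0.58s − 1.16, so -0.01s = -0.16 and s = 16.0000.
Then a = 0.57×16.0000 = 9.12 and b = s−a = 6.88.

a = 9.12, b = 6.88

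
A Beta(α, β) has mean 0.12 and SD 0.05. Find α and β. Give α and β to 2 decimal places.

α = 4.95, β = 36.29

Variance = 0.05² = 0.0025. The moment-matching identity α+β = μ(1−μ)/Var − 1 gives
α+β = 0.1056/0.0025 − 1 = 41.2400, so α = μ·41.2400 = 4.95 and β = (1−μ)·41.2400 = 36.29.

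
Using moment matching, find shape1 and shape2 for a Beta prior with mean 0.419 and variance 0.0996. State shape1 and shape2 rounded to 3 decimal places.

By moment matching, shape1+shape2 = μ(1−μ)/σ² − 1 = (0.419·0.581)/0.0996 − 1 = 2.4442 − 1 = 1.4442.
Since shape1/(shape1+shape2) = μ, shape1 = 0.419·1.4442 = 0.605 and shape2 = 0.581·1.4442 = 0.839.

shape1 = 0.605, shape2 = 0.839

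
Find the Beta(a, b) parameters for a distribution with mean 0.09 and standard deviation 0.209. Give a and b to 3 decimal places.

a = 0.079, b = 0.796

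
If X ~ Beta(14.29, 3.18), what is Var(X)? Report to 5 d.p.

Var = αβ/[(α+β)²(α+β+1)] = (14.29×3.18)/(17.47²×18.47) = 45.4422/5637.060623 = 0.00806.

0.00806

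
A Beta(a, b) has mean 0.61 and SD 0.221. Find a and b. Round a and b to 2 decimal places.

Variance = 0.221² = 0.048841. The moment-matching identity a+b = μ(1−μ)/Var − 1 gives
a+b = 0.2379/0.048841 − 1 = 3.8709, so a = μ·3.8709 = 2.36 and b = (1−μ)·3.8709 = 1.51.

a = 2.36, b = 1.51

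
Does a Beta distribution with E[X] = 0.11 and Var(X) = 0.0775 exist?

Yes

A Beta with mean μ has variance μ(1−μ)/(α+β+1) < μ(1−μ).
Here μ(1−μ) = 0.11×0.89 = 0.0979, and 0.0775 < 0.0979.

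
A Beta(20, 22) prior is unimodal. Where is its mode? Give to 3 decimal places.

The density x^(α−1)(1−x)^(β−1) is maximised at (α−1)/(α+β−2) = 19/40 = 0.475.

0.475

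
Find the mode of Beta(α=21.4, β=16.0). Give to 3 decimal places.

0.576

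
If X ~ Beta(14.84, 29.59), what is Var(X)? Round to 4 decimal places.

0.0049

α+β = 44.43 and αβ = 439.1156, so Var = αβ/[(α+β)²(α+β+1)] = 439.1156/89679.951207 = 0.0049.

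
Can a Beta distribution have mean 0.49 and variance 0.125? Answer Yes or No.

Yes

A Beta with mean μ has variance μ(1−μ)/(α+β+1) < μ(1−μ).
Here μ(1−μ) = 0.49×0.51 = 0.2499, and 0.125 < 0.2499.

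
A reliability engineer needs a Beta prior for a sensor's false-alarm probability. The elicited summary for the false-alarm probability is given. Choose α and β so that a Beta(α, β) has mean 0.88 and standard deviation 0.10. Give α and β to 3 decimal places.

α = 8.413, β = 1.147

Variance = 0.10² = 0.0100. The moment-matching identity α+β = μ(1−μ)/Var − 1 gives
α+β = 0.1056/0.0100 − 1 = 9.5600, so α = μ·9.5600 = 8.413 and β = (1−μ)·9.5600 = 1.147.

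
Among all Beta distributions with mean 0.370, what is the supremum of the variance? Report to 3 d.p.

Var = μ(1−μ)/(α+β+1), which approaches μ(1−μ) as α+β → 0.
So the supremum is μ(1−μ) = 0.370×0.630 = 0.233.

0.233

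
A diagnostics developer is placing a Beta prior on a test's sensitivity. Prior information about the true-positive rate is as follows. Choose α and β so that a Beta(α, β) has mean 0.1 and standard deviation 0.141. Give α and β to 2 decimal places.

First σ² = 0.019881. Setting α = μn, β = (1−μ)n with n = α+β,
μ(1−μ)/(n+1) = 0.019881 ⇒ n+1 = 0.09/0.019881 = 4.5269 ⇒ n = 3.5269.
Hence α = 0.1×3.5269 = 0.35, β = 0.9×3.5269 = 3.17.

α = 0.35, β = 3.17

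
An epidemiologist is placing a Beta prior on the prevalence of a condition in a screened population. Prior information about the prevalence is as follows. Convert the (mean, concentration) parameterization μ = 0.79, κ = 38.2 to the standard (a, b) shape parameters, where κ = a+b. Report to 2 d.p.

Split κ in proportion μ : (1−μ): a = 0.79·38.2 = 30.18, b = 38.2 − 30.18 = 8.02.

a = 30.18, b = 8.02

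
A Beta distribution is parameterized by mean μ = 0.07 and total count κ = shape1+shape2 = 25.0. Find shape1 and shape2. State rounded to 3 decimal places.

shape1 = 1.750, shape2 = 23.250

shape1 = μκ = 0.07×25.0 = 1.750 and shape2 = (1−μ)κ = 0.93×25.0 = 23.250.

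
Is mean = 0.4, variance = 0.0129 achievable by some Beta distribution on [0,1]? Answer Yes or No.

Yes

A Beta with mean μ has variance μ(1−μ)/(α+β+1) < μ(1−μ).
Here μ(1−μ) = 0.4×0.6 = 0.24, and 0.0129 < 0.24.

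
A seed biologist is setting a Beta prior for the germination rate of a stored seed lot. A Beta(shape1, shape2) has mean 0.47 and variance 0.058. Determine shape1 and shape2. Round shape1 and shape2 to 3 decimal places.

shape1 = 1.549, shape2 = 1.746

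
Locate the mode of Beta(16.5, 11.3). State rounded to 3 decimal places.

With α,β > 1, mode = (α−1)/(α+β−2) = 15.5/25.8 = 0.601.

0.601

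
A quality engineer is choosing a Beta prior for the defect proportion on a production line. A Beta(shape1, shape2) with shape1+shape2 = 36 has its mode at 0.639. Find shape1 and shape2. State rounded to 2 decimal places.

Since the density peak of Beta(shape1,shape2) is at (shape1−1)/(shape1+shape2−2),
shape1 = 1 + 0.639(36−2) = 22.73 and shape2 = 36 − 22.73 = 13.27.

shape1 = 22.73, shape2 = 13.27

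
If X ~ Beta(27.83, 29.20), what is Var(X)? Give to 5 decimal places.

0.00431

Var = αβ/[(α+β)²(α+β+1)] = (27.83×29.20)/(57.03²×58.03) = 812.6360/188737.984827 = 0.00431.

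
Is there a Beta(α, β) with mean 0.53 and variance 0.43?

No

A Beta with mean μ has variance μ(1−μ)/(α+β+1) < μ(1−μ).
Here μ(1−μ) = 0.53×0.47 = 0.2491, and 0.43 ≥ 0.2491.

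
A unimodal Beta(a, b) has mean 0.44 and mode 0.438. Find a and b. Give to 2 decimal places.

a = 27.28, b = 34.72

With s = a+b: μ = a/s and mode = (a−1)/(s−2). Eliminating a = μs,
μs − 1 = m(s−2) ⇒ s(μ−m) = 1−2m ⇒ s = 0.124/0.002 = 62.0000.
So a = μs = 27.28, b = (1−μ)s = 34.72.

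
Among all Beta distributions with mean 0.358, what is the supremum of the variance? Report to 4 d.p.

0.2298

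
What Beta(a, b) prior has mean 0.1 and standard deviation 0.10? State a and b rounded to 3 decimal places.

σ² = 0.10² = 0.0100.
With s = a+b, Var = μ(1−μ)/(s+1), so s+1 = (0.1×0.9)/0.0100 = 9.0000 and s = 8.0000.
a = μs = 0.800, b = (1−μ)s = 7.200.

a = 0.800, b = 7.200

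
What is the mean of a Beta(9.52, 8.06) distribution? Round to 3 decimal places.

The Beta mean is α/(α+β) = 9.52/(9.52+8.06) = 0.542.

0.542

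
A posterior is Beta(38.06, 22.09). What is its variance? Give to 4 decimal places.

0.0038

μ = 38.06/60.15 = 0.632751; Var = μ(1−μ)/(α+β+1) = 0.2323771/61.15 = 0.0038.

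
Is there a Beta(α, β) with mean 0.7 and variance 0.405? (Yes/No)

No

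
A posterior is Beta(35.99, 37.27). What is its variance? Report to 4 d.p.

α+β = 73.26 and αβ = 1341.3473, so Var = αβ/[(α+β)²(α+β+1)] = 1341.3473/398555.469576 = 0.0034.

0.0034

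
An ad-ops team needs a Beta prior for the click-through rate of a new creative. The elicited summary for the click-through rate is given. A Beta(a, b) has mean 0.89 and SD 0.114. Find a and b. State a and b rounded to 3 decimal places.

a = 5.814, b = 0.719

Variance = 0.114² = 0.012996. The moment-matching identity a+b = μ(1−μ)/Var − 1 gives
a+b = 0.0979/0.012996 − 1 = 6.5331, so a = μ·6.5331 = 5.814 and b = (1−μ)·6.5331 = 0.719.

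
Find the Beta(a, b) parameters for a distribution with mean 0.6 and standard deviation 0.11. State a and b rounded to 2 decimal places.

a = 11.30, b = 7.53

First σ² = 0.0121. Setting a = μn, b = (1−μ)n with n = a+b,
μ(1−μ)/(n+1) = 0.0121 ⇒ n+1 = 0.24/0.0121 = 19.8347 ⇒ n = 18.8347.
Hence a = 0.6×18.8347 = 11.30, b = 0.4×18.8347 = 7.53.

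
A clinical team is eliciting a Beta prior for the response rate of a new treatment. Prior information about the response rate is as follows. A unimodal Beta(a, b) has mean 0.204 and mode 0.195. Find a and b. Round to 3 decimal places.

a = 13.827, b = 53.951

With s = a+b: μ = a/s and mode = (a−1)/(s−2). Eliminating a = μs,
μs − 1 = m(s−2) ⇒ s(μ−m) = 1−2m ⇒ s = 0.610/0.009 = 67.7778.
So a = μs = 13.827, b = (1−μ)s = 53.951.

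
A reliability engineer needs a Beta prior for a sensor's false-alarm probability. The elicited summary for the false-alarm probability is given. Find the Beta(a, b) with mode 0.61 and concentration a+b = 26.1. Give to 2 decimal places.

a = 15.70, b = 10.40

Mode = (a−1)/(κ−2) with κ = a+b, so a−1 = 0.61·24.1 = 14.70.
a = 15.70; b = κ − a = 10.40.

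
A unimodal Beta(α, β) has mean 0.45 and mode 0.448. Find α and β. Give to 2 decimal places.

Let s = α+β. Mean gives α = μs = 0.45s; mode gives (α−1)/(s−2) = 0.448.
Substituting: 0.45s − 1 = 0.448(s−2) = 0.448s − 0.896, so 0.002s = 0.104 and s = 52.0000.
Then α = 0.45×52.0000 = 23.40 and β = s−α = 28.60.

α = 23.40, β = 28.60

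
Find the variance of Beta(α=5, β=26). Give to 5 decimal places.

μ = 5/31 = 0.161290; Var = μ(1−μ)/(α+β+1) = 0.1352758/32 = 0.00423.

0.00423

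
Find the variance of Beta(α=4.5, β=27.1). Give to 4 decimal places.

0.0037

μ = 4.5/31.6 = 0.142405; Var = μ(1−μ)/(α+β+1) = 0.1221259/32.6 = 0.0037.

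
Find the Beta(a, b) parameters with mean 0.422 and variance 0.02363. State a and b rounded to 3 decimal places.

a = 3.934, b = 5.388

Let s = a+b. The Beta variance is μ(1−μ)/(s+1).
So s+1 = μ(1−μ)/σ² = (0.422×0.578)/0.02363 = 0.243916/0.02363 = 10.3223, giving s = 9.3223.
Then a = μs = 0.422×9.3223 = 3.934 and b = (1−μ)s = 0.578×9.3223 = 5.388.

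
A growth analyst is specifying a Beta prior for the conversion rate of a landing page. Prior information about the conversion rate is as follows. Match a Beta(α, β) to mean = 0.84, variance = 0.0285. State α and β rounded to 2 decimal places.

Let s = α+β. The Beta variance is μ(1−μ)/(s+1).
So s+1 = μ(1−μ)/σ² = (0.84×0.16)/0.0285 = 0.1344/0.0285 = 4.7158, giving s = 3.7158.
Then α = μs = 0.84×3.7158 = 3.12 and β = (1−μ)s = 0.16×3.7158 = 0.59.

α = 3.12, β = 0.59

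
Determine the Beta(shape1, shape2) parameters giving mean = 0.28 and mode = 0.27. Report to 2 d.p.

shape1 = 12.88, shape2 = 33.12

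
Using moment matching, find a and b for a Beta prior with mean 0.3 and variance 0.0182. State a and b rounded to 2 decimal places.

By moment matching, a+b = μ(1−μ)/σ² − 1 = (0.3·0.7)/0.0182 − 1 = 11.5385 − 1 = 10.5385.
Since a/(a+b) = μ, a = 0.3·10.5385 = 3.16 and b = 0.7·10.5385 = 7.38.

a = 3.16, b = 7.38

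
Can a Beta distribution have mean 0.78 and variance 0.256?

No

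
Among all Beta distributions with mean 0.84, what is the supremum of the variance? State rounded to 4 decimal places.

For fixed mean μ the Beta variance is μ(1−μ)/(α+β+1), increasing as α+β decreases.
Its least upper bound (not attained) is μ(1−μ) = 0.84·0.16 = 0.1344.

0.1344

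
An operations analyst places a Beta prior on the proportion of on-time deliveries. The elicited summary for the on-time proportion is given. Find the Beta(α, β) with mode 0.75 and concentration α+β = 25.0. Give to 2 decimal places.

α = 18.25, β = 6.75

Since the density peak of Beta(α,β) is at (α−1)/(α+β−2),
α = 1 + 0.75(25.0−2) = 18.25 and β = 25.0 − 18.25 = 6.75.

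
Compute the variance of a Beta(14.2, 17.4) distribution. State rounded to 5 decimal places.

0.00759

α+β = 31.6 and αβ = 247.08, so Var = αβ/[(α+β)²(α+β+1)] = 247.08/32553.056 = 0.00759.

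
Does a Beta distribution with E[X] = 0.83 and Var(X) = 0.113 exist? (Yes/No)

Yes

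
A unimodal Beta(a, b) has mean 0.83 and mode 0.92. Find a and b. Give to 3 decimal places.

With s = a+b: μ = a/s and mode = (a−1)/(s−2). Eliminating a = μs,
μs − 1 = m(s−2) ⇒ s(μ−m) = 1−2m ⇒ s = -0.84/-0.09 = 9.3333.
So a = μs = 7.747, b = (1−μ)s = 1.587.

a = 7.747, b = 1.587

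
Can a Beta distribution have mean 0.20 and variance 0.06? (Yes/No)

Yes

A Beta with mean μ has variance μ(1−μ)/(α+β+1) < μ(1−μ).
Here μ(1−μ) = 0.20×0.80 = 0.1600, and 0.06 < 0.1600.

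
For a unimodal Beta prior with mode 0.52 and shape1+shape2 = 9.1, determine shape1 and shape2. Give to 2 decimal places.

Since the density peak of Beta(shape1,shape2) is at (shape1−1)/(shape1+shape2−2),
shape1 = 1 + 0.52(9.1−2) = 4.69 and shape2 = 9.1 − 4.69 = 4.41.

shape1 = 4.69, shape2 = 4.41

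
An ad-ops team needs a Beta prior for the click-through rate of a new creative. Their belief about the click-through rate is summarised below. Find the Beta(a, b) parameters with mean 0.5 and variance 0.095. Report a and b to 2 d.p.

a = 0.82, b = 0.82

By moment matching, a+b = μ(1−μ)/σ² − 1 = (0.5·0.5)/0.095 − 1 = 2.6316 − 1 = 1.6316.
Since a/(a+b) = μ, a = 0.5·1.6316 = 0.82 and b = 0.5·1.6316 = 0.82.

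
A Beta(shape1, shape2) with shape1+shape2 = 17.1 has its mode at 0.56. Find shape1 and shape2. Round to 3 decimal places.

Since the density peak of Beta(shape1,shape2) is at (shape1−1)/(shape1+shape2−2),
shape1 = 1 + 0.56(17.1−2) = 9.456 and shape2 = 17.1 − 9.456 = 7.644.

shape1 = 9.456, shape2 = 7.644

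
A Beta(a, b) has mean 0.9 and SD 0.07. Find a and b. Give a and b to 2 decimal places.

a = 15.63, b = 1.74

First σ² = 0.0049. Setting a = μn, b = (1−μ)n with n = a+b,
μ(1−μ)/(n+1) = 0.0049 ⇒ n+1 = 0.09/0.0049 = 18.3673 ⇒ n = 17.3673.
Hence a = 0.9×17.3673 = 15.63, b = 0.1×17.3673 = 1.74.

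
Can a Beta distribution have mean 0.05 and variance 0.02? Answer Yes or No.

Yes

The Beta variance bound is σ² < μ(1−μ).
Here μ(1−μ) = 0.05×0.95 = 0.0475, and 0.02 < 0.0475.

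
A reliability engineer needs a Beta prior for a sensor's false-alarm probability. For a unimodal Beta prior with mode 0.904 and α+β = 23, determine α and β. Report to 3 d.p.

For α,β>1 the mode is (α−1)/(α+β−2), so α = mode·(κ−2)+1 = 0.904×21+1 = 19.984.
And β = (1−mode)·(κ−2)+1 = 0.096×21+1 = 3.016.

α = 19.984, β = 3.016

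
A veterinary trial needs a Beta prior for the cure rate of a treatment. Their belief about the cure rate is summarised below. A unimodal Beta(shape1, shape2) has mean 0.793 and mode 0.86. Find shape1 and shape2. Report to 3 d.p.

shape1 = 8.522, shape2 = 2.224

With s = shape1+shape2: μ = shape1/s and mode = (shape1−1)/(s−2). Eliminating shape1 = μs,
μs − 1 = m(s−2) ⇒ s(μ−m) = 1−2m ⇒ s = -0.72/-0.067 = 10.7463.
So shape1 = μs = 8.522, shape2 = (1−μ)s = 2.224.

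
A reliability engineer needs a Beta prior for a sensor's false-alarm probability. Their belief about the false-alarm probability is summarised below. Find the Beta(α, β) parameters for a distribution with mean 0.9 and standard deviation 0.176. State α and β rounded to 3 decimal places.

σ² = 0.176² = 0.030976.
With s = α+β, Var = μ(1−μ)/(s+1), so s+1 = (0.9×0.1)/0.030976 = 2.9055 and s = 1.9055.
α = μs = 1.715, β = (1−μ)s = 0.191.

α = 1.715, β = 0.191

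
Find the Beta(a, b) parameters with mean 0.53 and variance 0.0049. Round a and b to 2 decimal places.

a = 26.41, b = 23.42

Let s = a+b. The Beta variance is μ(1−μ)/(s+1).
So s+1 = μ(1−μ)/σ² = (0.53×0.47)/0.0049 = 0.2491/0.0049 = 50.8367, giving s = 49.8367.
Then a = μs = 0.53×49.8367 = 26.41 and b = (1−μ)s = 0.47×49.8367 = 23.42.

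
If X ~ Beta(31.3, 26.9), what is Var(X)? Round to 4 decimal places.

0.0042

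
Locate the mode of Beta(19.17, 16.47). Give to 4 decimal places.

0.5401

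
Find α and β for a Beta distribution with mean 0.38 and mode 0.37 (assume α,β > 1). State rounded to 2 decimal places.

α = 9.88, β = 16.12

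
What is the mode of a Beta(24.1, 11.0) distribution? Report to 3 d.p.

With α,β > 1, mode = (α−1)/(α+β−2) = 23.1/33.1 = 0.698.

0.698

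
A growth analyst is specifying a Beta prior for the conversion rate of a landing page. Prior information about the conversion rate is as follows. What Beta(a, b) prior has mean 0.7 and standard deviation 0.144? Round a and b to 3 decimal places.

Variance = 0.144² = 0.020736. The moment-matching identity a+b = μ(1−μ)/Var − 1 gives
a+b = 0.21/0.020736 − 1 = 9.1273, so a = μ·9.1273 = 6.389 and b = (1−μ)·9.1273 = 2.738.

a = 6.389, b = 2.738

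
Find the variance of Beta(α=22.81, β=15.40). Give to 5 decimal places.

μ = 22.81/38.21 = 0.596964; Var = μ(1−μ)/(α+β+1) = 0.2405980/39.21 = 0.00614.

0.00614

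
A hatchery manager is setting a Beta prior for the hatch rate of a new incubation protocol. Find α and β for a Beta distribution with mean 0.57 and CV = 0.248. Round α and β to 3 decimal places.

α = 6.421, β = 4.844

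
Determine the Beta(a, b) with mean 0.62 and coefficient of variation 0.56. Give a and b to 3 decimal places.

Var = (CV·μ)² = (0.56×0.62)² = 0.120548.
a+b = μ(1−μ)/Var − 1 = 0.2356/0.120548 − 1 = 0.9544.
Thus a = 0.62·0.9544 = 0.592 and b = 0.38·0.9544 = 0.363.

a = 0.592, b = 0.363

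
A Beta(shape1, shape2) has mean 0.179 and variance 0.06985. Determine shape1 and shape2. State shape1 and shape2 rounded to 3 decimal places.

shape1 = 0.198, shape2 = 0.906

Let s = shape1+shape2. The Beta variance is μ(1−μ)/(s+1).
So s+1 = μ(1−μ)/σ² = (0.179×0.821)/0.06985 = 0.146959/0.06985 = 2.1039, giving s = 1.1039.
Then shape1 = μs = 0.179×1.1039 = 0.198 and shape2 = (1−μ)s = 0.821×1.1039 = 0.906.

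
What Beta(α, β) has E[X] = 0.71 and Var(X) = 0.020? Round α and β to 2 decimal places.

By moment matching, α+β = μ(1−μ)/σ² − 1 = (0.71·0.29)/0.020 − 1 = 10.2950 − 1 = 9.2950.
Since α/(α+β) = μ, α = 0.71·9.2950 = 6.60 and β = 0.29·9.2950 = 2.70.

α = 6.60, β = 2.70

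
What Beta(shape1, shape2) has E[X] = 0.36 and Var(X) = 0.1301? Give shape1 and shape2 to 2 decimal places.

shape1 = 0.28, shape2 = 0.49

Write ν = shape1+shape2; then shape1 = μν and Var = μ(1−μ)/(ν+1).
ν = μ(1−μ)/Var − 1 = 0.2304/0.1301 − 1 = 0.7709.
shape1 = 0.36·0.7709 = 0.28, shape2 = 0.64·0.7709 = 0.49.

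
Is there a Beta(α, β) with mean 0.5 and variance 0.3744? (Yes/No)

No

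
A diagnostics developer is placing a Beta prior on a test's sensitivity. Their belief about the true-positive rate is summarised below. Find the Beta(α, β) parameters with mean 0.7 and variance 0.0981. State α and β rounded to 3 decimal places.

By moment matching, α+β = μ(1−μ)/σ² − 1 = (0.7·0.3)/0.0981 − 1 = 2.1407 − 1 = 1.1407.
Since α/(α+β) = μ, α = 0.7·1.1407 = 0.798 and β = 0.3·1.1407 = 0.342.

α = 0.798, β = 0.342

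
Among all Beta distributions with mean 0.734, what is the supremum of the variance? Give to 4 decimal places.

For fixed mean μ the Beta variance is μ(1−μ)/(α+β+1), increasing as α+β decreases.
Its least upper bound (not attained) is μ(1−μ) = 0.734·0.266 = 0.1952.

0.1952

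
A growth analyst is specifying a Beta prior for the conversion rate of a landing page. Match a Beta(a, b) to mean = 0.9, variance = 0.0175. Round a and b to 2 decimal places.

a = 3.73, b = 0.41

By moment matching, a+b = μ(1−μ)/σ² − 1 = (0.9·0.1)/0.0175 − 1 = 5.1429 − 1 = 4.1429.
Since a/(a+b) = μ, a = 0.9·4.1429 = 3.73 and b = 0.1·4.1429 = 0.41.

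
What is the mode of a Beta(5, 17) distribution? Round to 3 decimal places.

0.200

The density x^(α−1)(1−x)^(β−1) is maximised at (α−1)/(α+β−2) = 4/20 = 0.200.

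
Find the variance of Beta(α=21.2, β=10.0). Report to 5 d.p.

0.00676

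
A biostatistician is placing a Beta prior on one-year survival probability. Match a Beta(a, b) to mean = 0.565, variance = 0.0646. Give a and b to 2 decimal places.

By moment matching, a+b = μ(1−μ)/σ² − 1 = (0.565·0.435)/0.0646 − 1 = 3.8046 − 1 = 2.8046.
Since a/(a+b) = μ, a = 0.565·2.8046 = 1.58 and b = 0.435·2.8046 = 1.22.

a = 1.58, b = 1.22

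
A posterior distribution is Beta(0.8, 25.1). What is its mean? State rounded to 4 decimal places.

0.0309

E[X] = α/(α+β) = 0.8/25.9 = 0.0309.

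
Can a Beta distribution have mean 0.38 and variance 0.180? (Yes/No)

Yes

The Beta variance bound is σ² < μ(1−μ).
Here μ(1−μ) = 0.38×0.62 = 0.2356, and 0.180 < 0.2356.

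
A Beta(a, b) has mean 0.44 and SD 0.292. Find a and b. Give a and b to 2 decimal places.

a = 0.83, b = 1.06

σ² = 0.292² = 0.085264.
With s = a+b, Var = μ(1−μ)/(s+1), so s+1 = (0.44×0.56)/0.085264 = 2.8898 and s = 1.8898.
a = μs = 0.83, b = (1−μ)s = 1.06.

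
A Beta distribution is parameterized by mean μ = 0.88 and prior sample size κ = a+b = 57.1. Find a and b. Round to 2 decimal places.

a = 50.25, b = 6.85

a = μκ = 0.88×57.1 = 50.25 and b = (1−μ)κ = 0.12×57.1 = 6.85.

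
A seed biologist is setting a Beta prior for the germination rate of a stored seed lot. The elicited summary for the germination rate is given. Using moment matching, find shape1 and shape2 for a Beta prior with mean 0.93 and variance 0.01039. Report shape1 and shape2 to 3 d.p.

shape1 = 4.897, shape2 = 0.369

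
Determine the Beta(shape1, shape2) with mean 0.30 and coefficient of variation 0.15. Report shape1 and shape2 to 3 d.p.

shape1 = 30.811, shape2 = 71.893

σ = CV·μ = 0.15×0.30 = 0.04500, so σ² = 0.002025.
s+1 = μ(1−μ)/σ² = 0.2100/0.002025 = 103.7037, so s = shape1+shape2 = 102.7037.
shape1 = μs = 30.811, shape2 = (1−μ)s = 71.893.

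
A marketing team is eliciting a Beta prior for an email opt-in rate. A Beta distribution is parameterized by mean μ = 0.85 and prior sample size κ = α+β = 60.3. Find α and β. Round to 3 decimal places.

α = 51.255, β = 9.045

α = μκ = 0.85×60.3 = 51.255 and β = (1−μ)κ = 0.15×60.3 = 9.045.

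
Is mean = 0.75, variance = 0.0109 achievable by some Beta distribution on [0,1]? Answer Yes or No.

For any Beta, Var(X) < E[X]·(1−E[X]).
Here μ(1−μ) = 0.75×0.25 = 0.1875, and 0.0109 < 0.1875.

Yes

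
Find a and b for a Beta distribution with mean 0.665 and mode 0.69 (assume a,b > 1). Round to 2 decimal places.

a = 10.11, b = 5.09

With s = a+b: μ = a/s and mode = (a−1)/(s−2). Eliminating a = μs,
μs − 1 = m(s−2) ⇒ s(μ−m) = 1−2m ⇒ s = -0.38/-0.025 = 15.2000.
So a = μs = 10.11, b = (1−μ)s = 5.09.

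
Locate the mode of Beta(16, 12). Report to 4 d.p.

With α,β > 1, mode = (α−1)/(α+β−2) = 15/26 = 0.5769.

0.5769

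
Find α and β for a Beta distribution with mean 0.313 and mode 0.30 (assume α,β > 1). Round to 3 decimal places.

α = 9.631, β = 21.138

Let s = α+β. Mean gives α = μs = 0.313s; mode gives (α−1)/(s−2) = 0.30.
Substituting: 0.313s − 1 = 0.30(s−2) = 0.30s − 0.60, so 0.013s = 0.40 and s = 30.7692.
Then α = 0.313×30.7692 = 9.631 and β = s−α = 21.138.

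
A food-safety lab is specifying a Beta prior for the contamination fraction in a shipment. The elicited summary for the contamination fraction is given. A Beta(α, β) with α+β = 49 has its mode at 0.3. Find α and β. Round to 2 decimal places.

For α,β>1 the mode is (α−1)/(α+β−2), so α = mode·(κ−2)+1 = 0.3×47+1 = 15.10.
And β = (1−mode)·(κ−2)+1 = 0.7×47+1 = 33.90.

α = 15.10, β = 33.90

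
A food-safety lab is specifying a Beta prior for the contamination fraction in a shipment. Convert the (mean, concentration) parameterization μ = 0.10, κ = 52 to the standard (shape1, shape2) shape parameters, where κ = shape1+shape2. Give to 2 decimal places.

shape1 = 5.20, shape2 = 46.80

Split κ in proportion μ : (1−μ): shape1 = 0.10·52 = 5.20, shape2 = 52 − 5.20 = 46.80.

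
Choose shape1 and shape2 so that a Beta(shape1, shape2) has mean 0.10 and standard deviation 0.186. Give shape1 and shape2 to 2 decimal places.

First σ² = 0.034596. Setting shape1 = μn, shape2 = (1−μ)n with n = shape1+shape2,
μ(1−μ)/(n+1) = 0.034596 ⇒ n+1 = 0.0900/0.034596 = 2.6015 ⇒ n = 1.6015.
Hence shape1 = 0.10×1.6015 = 0.16, shape2 = 0.90×1.6015 = 1.44.

shape1 = 0.16, shape2 = 1.44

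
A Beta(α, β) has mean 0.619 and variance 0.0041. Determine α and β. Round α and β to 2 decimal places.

Let s = α+β. The Beta variance is μ(1−μ)/(s+1).
So s+1 = μ(1−μ)/σ² = (0.619×0.381)/0.0041 = 0.235839/0.0041 = 57.5217, giving s = 56.5217.
Then α = μs = 0.619×56.5217 = 34.99 and β = (1−μ)s = 0.381×56.5217 = 21.53.

α = 34.99, β = 21.53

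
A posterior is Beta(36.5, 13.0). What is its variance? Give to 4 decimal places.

μ = 36.5/49.5 = 0.737374; Var = μ(1−μ)/(α+β+1) = 0.1936537/50.5 = 0.0038.

0.0038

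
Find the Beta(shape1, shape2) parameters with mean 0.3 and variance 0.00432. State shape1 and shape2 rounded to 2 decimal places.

shape1 = 14.28, shape2 = 33.33

Let s = shape1+shape2. The Beta variance is μ(1−μ)/(s+1).
So s+1 = μ(1−μ)/σ² = (0.3×0.7)/0.00432 = 0.21/0.00432 = 48.6111, giving s = 47.6111.
Then shape1 = μs = 0.3×47.6111 = 14.28 and shape2 = (1−μ)s = 0.7×47.6111 = 33.33.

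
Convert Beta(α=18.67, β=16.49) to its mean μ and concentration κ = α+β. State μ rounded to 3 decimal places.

μ = 0.531, κ = 35.16

κ = α+β = 18.67+16.49 = 35.16; μ = α/κ = 18.67/35.16 = 0.531.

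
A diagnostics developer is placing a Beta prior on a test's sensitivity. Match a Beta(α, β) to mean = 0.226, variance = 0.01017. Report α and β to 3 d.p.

α = 3.661, β = 12.539

Write ν = α+β; then α = μν and Var = μ(1−μ)/(ν+1).
ν = μ(1−μ)/Var − 1 = 0.174924/0.01017 − 1 = 16.2000.
α = 0.226·16.2000 = 3.661, β = 0.774·16.2000 = 12.539.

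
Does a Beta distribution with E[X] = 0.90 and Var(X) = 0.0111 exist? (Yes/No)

Yes

A Beta with mean μ has variance μ(1−μ)/(α+β+1) < μ(1−μ).
Here μ(1−μ) = 0.90×0.10 = 0.0900, and 0.0111 < 0.0900.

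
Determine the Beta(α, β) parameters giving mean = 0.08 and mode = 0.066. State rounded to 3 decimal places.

α = 4.960, β = 57.040

Let s = α+β. Mean gives α = μs = 0.08s; mode gives (α−1)/(s−2) = 0.066.
Substituting: 0.08s − 1 = 0.066(s−2) = 0.066s − 0.132, so 0.014s = 0.868 and s = 62.0000.
Then α = 0.08×62.0000 = 4.960 and β = s−α = 57.040.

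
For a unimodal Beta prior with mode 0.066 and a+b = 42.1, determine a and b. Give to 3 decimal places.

For a,b>1 the mode is (a−1)/(a+b−2), so a = mode·(κ−2)+1 = 0.066×40.1+1 = 3.647.
And b = (1−mode)·(κ−2)+1 = 0.934×40.1+1 = 38.453.

a = 3.647, b = 38.453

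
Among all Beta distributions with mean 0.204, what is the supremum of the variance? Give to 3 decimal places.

0.162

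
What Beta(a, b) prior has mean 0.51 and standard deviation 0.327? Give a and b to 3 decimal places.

a = 0.682, b = 0.655

First σ² = 0.106929. Setting a = μn, b = (1−μ)n with n = a+b,
μ(1−μ)/(n+1) = 0.106929 ⇒ n+1 = 0.2499/0.106929 = 2.3371 ⇒ n = 1.3371.
Hence a = 0.51×1.3371 = 0.682, b = 0.49×1.3371 = 0.655.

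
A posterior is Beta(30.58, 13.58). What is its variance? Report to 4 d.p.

0.0047

Var = αβ/[(α+β)²(α+β+1)] = (30.58×13.58)/(44.16²×45.16) = 415.2764/88066.768896 = 0.0047.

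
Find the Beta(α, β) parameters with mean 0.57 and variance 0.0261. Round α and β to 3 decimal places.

α = 4.783, β = 3.608

By moment matching, α+β = μ(1−μ)/σ² − 1 = (0.57·0.43)/0.0261 − 1 = 9.3908 − 1 = 8.3908.
Since α/(α+β) = μ, α = 0.57·8.3908 = 4.783 and β = 0.43·8.3908 = 3.608.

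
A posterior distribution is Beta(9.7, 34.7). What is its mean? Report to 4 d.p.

0.2185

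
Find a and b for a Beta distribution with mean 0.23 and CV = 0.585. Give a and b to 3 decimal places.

σ = CV·μ = 0.585×0.23 = 0.13455, so σ² = 0.018104.
s+1 = μ(1−μ)/σ² = 0.1771/0.018104 = 9.7825, so s = a+b = 8.7825.
a = μs = 2.020, b = (1−μ)s = 6.763.

a = 2.020, b = 6.763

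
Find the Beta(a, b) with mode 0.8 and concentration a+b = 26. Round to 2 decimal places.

Mode = (a−1)/(κ−2) with κ = a+b, so a−1 = 0.8·24 = 19.20.
a = 20.20; b = κ − a = 5.80.

a = 20.20, b = 5.80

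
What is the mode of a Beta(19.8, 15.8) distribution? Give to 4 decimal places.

With α,β > 1, mode = (α−1)/(α+β−2) = 18.8/33.6 = 0.5595.

0.5595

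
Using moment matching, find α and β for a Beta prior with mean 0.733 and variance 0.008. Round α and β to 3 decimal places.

α = 17.199, β = 6.265

By moment matching, α+β = μ(1−μ)/σ² − 1 = (0.733·0.267)/0.008 − 1 = 24.4639 − 1 = 23.4639.
Since α/(α+β) = μ, α = 0.733·23.4639 = 17.199 and β = 0.267·23.4639 = 6.265.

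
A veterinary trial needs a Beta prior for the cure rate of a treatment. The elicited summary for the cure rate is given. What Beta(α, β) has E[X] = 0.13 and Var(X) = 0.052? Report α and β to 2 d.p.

α = 0.15, β = 1.02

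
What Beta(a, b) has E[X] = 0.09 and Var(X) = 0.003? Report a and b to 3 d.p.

Let s = a+b. The Beta variance is μ(1−μ)/(s+1).
So s+1 = μ(1−μ)/σ² = (0.09×0.91)/0.003 = 0.0819/0.003 = 27.3000, giving s = 26.3000.
Then a = μs = 0.09×26.3000 = 2.367 and b = (1−μ)s = 0.91×26.3000 = 23.933.

a = 2.367, b = 23.933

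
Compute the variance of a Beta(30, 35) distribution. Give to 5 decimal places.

μ = 30/65 = 0.461538; Var = μ(1−μ)/(α+β+1) = 0.2485207/66 = 0.00377.

0.00377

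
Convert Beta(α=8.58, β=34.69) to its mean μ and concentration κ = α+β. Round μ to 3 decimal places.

μ = 0.198, κ = 43.27

κ = α+β = 8.58+34.69 = 43.27; μ = α/κ = 8.58/43.27 = 0.198.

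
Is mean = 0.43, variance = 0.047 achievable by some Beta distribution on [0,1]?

For any Beta, Var(X) < E[X]·(1−E[X]).
Here μ(1−μ) = 0.43×0.57 = 0.2451, and 0.047 < 0.2451.

Yes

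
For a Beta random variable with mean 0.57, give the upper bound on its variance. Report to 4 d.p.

0.2451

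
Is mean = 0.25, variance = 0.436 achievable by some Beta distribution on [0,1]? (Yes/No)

A Beta with mean μ has variance μ(1−μ)/(α+β+1) < μ(1−μ).
Here μ(1−μ) = 0.25×0.75 = 0.1875, and 0.436 ≥ 0.1875.

No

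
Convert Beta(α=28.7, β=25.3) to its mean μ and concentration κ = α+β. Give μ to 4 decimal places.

μ = 0.5315, κ = 54.0

κ = α+β = 28.7+25.3 = 54.0; μ = α/κ = 28.7/54.0 = 0.5315.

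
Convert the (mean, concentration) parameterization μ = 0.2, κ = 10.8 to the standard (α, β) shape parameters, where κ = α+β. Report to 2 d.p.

Split κ in proportion μ : (1−μ): α = 0.2·10.8 = 2.16, β = 10.8 − 2.16 = 8.64.

α = 2.16, β = 8.64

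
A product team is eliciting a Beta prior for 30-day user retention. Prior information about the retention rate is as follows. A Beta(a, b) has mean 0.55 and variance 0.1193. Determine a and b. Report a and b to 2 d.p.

a = 0.59, b = 0.48

Let s = a+b. The Beta variance is μ(1−μ)/(s+1).
So s+1 = μ(1−μ)/σ² = (0.55×0.45)/0.1193 = 0.2475/0.1193 = 2.0746, giving s = 1.0746.
Then a = μs = 0.55×1.0746 = 0.59 and b = (1−μ)s = 0.45×1.0746 = 0.48.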